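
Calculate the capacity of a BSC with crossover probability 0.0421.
0.7482 bits

For a binary symmetric channel (BSC) with error probability p:
Capacity C = 1 - H(p) bits per symbol

where H(p) = -p log₂(p) - (1-p) log₂(1-p) is the binary entropy function.

H(0.0421) = 0.2518 bits
C = 1 - 0.2518 = 0.7482 bits per symbol

This means we can reliably transmit up to 0.7482 bits of information per channel use.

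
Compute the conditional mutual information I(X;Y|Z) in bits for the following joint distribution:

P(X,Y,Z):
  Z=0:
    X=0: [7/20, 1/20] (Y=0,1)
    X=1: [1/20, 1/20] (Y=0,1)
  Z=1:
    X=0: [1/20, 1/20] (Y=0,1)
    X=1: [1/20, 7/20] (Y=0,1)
0.0871 bits

Conditional mutual information: I(X;Y|Z) = H(X|Z) + H(Y|Z) - H(X,Y|Z)

H(Z) = 1.0000
H(X,Z) = 1.7219 → H(X|Z) = 0.7219
H(Y,Z) = 1.7219 → H(Y|Z) = 0.7219
H(X,Y,Z) = 2.3568 → H(X,Y|Z) = 1.3568

I(X;Y|Z) = 0.7219 + 0.7219 - 1.3568 = 0.0871 bits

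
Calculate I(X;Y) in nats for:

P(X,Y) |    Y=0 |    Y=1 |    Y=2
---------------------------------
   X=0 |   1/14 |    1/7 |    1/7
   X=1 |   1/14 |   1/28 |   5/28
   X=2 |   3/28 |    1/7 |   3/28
0.0517 nats

Mutual information: I(X;Y) = H(X) + H(Y) - H(X,Y)

Marginals:
P(X) = (5/14, 2/7, 5/14), H(X) = 1.0934 nats
P(Y) = (1/4, 9/28, 3/7), H(Y) = 1.0745 nats

Joint entropy: H(X,Y) = 2.1162 nats

I(X;Y) = 1.0934 + 1.0745 - 2.1162 = 0.0517 nats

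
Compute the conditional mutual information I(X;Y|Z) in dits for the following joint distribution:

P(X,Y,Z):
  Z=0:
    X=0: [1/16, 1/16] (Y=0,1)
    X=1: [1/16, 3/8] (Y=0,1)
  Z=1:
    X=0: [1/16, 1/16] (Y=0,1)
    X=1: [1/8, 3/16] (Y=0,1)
0.0146 dits

Conditional mutual information: I(X;Y|Z) = H(X|Z) + H(Y|Z) - H(X,Y|Z)

H(Z) = 0.2976
H(X,Z) = 0.5407 → H(X|Z) = 0.2431
H(Y,Z) = 0.5568 → H(Y|Z) = 0.2592
H(X,Y,Z) = 0.7852 → H(X,Y|Z) = 0.4876

I(X;Y|Z) = 0.2431 + 0.2592 - 0.4876 = 0.0146 dits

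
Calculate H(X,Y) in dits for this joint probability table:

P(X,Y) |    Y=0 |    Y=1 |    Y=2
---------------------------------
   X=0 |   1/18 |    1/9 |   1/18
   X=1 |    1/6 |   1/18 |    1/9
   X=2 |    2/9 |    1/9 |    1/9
0.9082 dits

Joint entropy is H(X,Y) = -Σ_{x,y} p(x,y) log p(x,y).

Summing over all non-zero entries:
H(X,Y) = -[1/18·log_10(1/18) + 1/9·log_10(1/9) + 1/18·log_10(1/18) + 1/6·log_10(1/6) + 1/18·log_10(1/18) + 1/9·log_10(1/9) + 2/9·log_10(2/9) + 1/9·log_10(1/9) + 1/9·log_10(1/9)]
H(X,Y) = 0.9082 dits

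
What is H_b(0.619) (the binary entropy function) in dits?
0.2886 dits

The binary entropy function is:
H(p) = -p log(p) - (1-p) log(1-p)

H(0.619) = -0.619 × log_10(0.619) - 0.381 × log_10(0.381)
H(0.619) = 0.2886 dits

Note: Binary entropy is maximized at p=0.5 (H=1 bit) and minimized at p=0 or p=1 (H=0).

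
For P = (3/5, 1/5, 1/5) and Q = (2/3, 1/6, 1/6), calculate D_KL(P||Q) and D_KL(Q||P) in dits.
D_KL(P||Q) = 0.0042, D_KL(Q||P) = 0.0041

KL divergence is not symmetric: D_KL(P||Q) ≠ D_KL(Q||P) in general.

D_KL(P||Q) = 0.0042 dits
D_KL(Q||P) = 0.0041 dits

No, they are not equal!

This asymmetry is why KL divergence is not a true distance metric.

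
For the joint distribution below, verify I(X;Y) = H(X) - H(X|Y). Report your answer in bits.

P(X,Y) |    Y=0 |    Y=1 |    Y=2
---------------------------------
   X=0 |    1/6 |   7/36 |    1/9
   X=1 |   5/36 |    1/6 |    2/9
I(X;Y) = 0.0284 bits

Mutual information has multiple equivalent forms:
- I(X;Y) = H(X) - H(X|Y)
- I(X;Y) = H(Y) - H(Y|X)
- I(X;Y) = H(X) + H(Y) - H(X,Y)

Computing all quantities:
H(X) = 0.9978, H(Y) = 1.5816, H(X,Y) = 2.5510
H(X|Y) = 0.9694, H(Y|X) = 1.5532

Verification:
H(X) - H(X|Y) = 0.9978 - 0.9694 = 0.0284
H(Y) - H(Y|X) = 1.5816 - 1.5532 = 0.0284
H(X) + H(Y) - H(X,Y) = 0.9978 + 1.5816 - 2.5510 = 0.0284

All forms give I(X;Y) = 0.0284 bits. ✓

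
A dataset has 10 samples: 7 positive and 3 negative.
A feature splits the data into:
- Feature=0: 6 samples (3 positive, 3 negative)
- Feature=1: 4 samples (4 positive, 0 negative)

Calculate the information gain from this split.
0.2813 bits

Information Gain = H(Y) - H(Y|Feature)

Before split:
P(positive) = 7/10 = 0.7000
H(Y) = 0.8813 bits

After split:
Feature=0: H = 1.0000 bits (weight = 6/10)
Feature=1: H = 0.0000 bits (weight = 4/10)
H(Y|Feature) = (6/10)×1.0000 + (4/10)×0.0000 = 0.6000 bits

Information Gain = 0.8813 - 0.6000 = 0.2813 bits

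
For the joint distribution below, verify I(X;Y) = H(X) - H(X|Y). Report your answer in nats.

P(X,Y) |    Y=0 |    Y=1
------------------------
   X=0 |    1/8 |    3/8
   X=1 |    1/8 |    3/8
I(X;Y) = 0.0000 nats

Mutual information has multiple equivalent forms:
- I(X;Y) = H(X) - H(X|Y)
- I(X;Y) = H(Y) - H(Y|X)
- I(X;Y) = H(X) + H(Y) - H(X,Y)

Computing all quantities:
H(X) = 0.6931, H(Y) = 0.5623, H(X,Y) = 1.2555
H(X|Y) = 0.6931, H(Y|X) = 0.5623

Verification:
H(X) - H(X|Y) = 0.6931 - 0.6931 = 0.0000
H(Y) - H(Y|X) = 0.5623 - 0.5623 = 0.0000
H(X) + H(Y) - H(X,Y) = 0.6931 + 0.5623 - 1.2555 = 0.0000

All forms give I(X;Y) = 0.0000 nats. ✓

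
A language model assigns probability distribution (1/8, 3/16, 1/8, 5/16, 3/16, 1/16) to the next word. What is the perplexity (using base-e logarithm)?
5.3891

Perplexity is e^H (or exp(H) for natural log).

First, H = -Σ p log p = 1.6844 nats
Perplexity = e^1.6844 = 5.3891

Interpretation: The model's uncertainty is equivalent to choosing uniformly among 5.4 options.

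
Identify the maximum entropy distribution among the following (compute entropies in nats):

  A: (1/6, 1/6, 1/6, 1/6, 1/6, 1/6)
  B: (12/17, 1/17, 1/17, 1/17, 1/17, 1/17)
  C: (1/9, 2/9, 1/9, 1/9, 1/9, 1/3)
A

For a discrete distribution over n outcomes, entropy is maximized by the uniform distribution.

Computing entropies:
H(A) = 1.7918 nats
H(B) = 1.0792 nats
H(C) = 1.6770 nats

The uniform distribution (where all probabilities equal 1/6) achieves the maximum entropy of log_e(6) = 1.7918 nats.

Distribution A has the highest entropy.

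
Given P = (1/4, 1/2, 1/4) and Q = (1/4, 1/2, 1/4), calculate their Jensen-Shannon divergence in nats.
0.0000 nats

Jensen-Shannon divergence is:
JSD(P||Q) = 0.5 × D_KL(P||M) + 0.5 × D_KL(Q||M)
where M = 0.5 × (P + Q) is the mixture distribution.

M = 0.5 × (1/4, 1/2, 1/4) + 0.5 × (1/4, 1/2, 1/4) = (1/4, 1/2, 1/4)

D_KL(P||M) = 0.0000 nats
D_KL(Q||M) = 0.0000 nats

JSD(P||Q) = 0.5 × 0.0000 + 0.5 × 0.0000 = 0.0000 nats

Unlike KL divergence, JSD is symmetric and bounded: 0 ≤ JSD ≤ log(2).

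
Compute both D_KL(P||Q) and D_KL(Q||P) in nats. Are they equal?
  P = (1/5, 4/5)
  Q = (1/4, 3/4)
D_KL(P||Q) = 0.0070, D_KL(Q||P) = 0.0074

KL divergence is not symmetric: D_KL(P||Q) ≠ D_KL(Q||P) in general.

D_KL(P||Q) = 0.0070 nats
D_KL(Q||P) = 0.0074 nats

No, they are not equal!

This asymmetry is why KL divergence is not a true distance metric.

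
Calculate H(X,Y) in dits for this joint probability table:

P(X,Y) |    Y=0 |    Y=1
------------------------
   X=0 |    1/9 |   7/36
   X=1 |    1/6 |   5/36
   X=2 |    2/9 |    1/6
0.7679 dits

Joint entropy is H(X,Y) = -Σ_{x,y} p(x,y) log p(x,y).

Summing over all non-zero entries:
H(X,Y) = -[1/9·log_10(1/9) + 7/36·log_10(7/36) + 1/6·log_10(1/6) + 5/36·log_10(5/36) + 2/9·log_10(2/9) + 1/6·log_10(1/6)]
H(X,Y) = 0.7679 dits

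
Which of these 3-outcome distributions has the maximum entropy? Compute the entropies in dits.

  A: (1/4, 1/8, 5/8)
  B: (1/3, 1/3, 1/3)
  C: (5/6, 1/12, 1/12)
B

For a discrete distribution over n outcomes, entropy is maximized by the uniform distribution.

Computing entropies:
H(A) = 0.3910 dits
H(B) = 0.4771 dits
H(C) = 0.2458 dits

The uniform distribution (where all probabilities equal 1/3) achieves the maximum entropy of log_10(3) = 0.4771 dits.

Distribution B has the highest entropy.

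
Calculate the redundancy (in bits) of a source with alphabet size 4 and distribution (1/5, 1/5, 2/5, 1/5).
0.0781 bits

Redundancy measures how far a source is from maximum entropy:
R = H_max - H(X)

Maximum entropy for 4 symbols: H_max = log_2(4) = 2.0000 bits
Actual entropy: H(X) = 1.9219 bits
Redundancy: R = 2.0000 - 1.9219 = 0.0781 bits

This redundancy represents potential for compression: the source could be compressed by 0.0781 bits per symbol.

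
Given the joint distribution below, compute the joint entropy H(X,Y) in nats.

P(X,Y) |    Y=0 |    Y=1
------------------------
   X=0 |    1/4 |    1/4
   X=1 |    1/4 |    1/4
1.3863 nats

Joint entropy is H(X,Y) = -Σ_{x,y} p(x,y) log p(x,y).

Summing over all non-zero entries:
H(X,Y) = -[1/4·log_e(1/4) + 1/4·log_e(1/4) + 1/4·log_e(1/4) + 1/4·log_e(1/4)]
H(X,Y) = 1.3863 nats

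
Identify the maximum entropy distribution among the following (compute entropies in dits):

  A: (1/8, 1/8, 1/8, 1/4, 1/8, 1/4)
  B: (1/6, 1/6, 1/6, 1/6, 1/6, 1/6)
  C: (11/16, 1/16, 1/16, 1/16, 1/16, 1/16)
B

For a discrete distribution over n outcomes, entropy is maximized by the uniform distribution.

Computing entropies:
H(A) = 0.7526 dits
H(B) = 0.7782 dits
H(C) = 0.4882 dits

The uniform distribution (where all probabilities equal 1/6) achieves the maximum entropy of log_10(6) = 0.7782 dits.

Distribution B has the highest entropy.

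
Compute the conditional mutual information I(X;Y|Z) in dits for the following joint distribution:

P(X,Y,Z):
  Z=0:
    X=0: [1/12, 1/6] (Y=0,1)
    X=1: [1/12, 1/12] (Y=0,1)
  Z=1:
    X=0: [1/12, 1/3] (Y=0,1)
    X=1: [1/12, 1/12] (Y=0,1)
0.0133 dits

Conditional mutual information: I(X;Y|Z) = H(X|Z) + H(Y|Z) - H(X,Y|Z)

H(Z) = 0.2950
H(X,Z) = 0.5683 → H(X|Z) = 0.2734
H(Y,Z) = 0.5683 → H(Y|Z) = 0.2734
H(X,Y,Z) = 0.8283 → H(X,Y|Z) = 0.5334

I(X;Y|Z) = 0.2734 + 0.2734 - 0.5334 = 0.0133 dits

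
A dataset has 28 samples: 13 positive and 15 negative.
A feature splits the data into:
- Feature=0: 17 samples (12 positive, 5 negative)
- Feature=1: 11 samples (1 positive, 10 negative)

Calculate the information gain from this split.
0.2930 bits

Information Gain = H(Y) - H(Y|Feature)

Before split:
P(positive) = 13/28 = 0.4643
H(Y) = 0.9963 bits

After split:
Feature=0: H = 0.8740 bits (weight = 17/28)
Feature=1: H = 0.4395 bits (weight = 11/28)
H(Y|Feature) = (17/28)×0.8740 + (11/28)×0.4395 = 0.7033 bits

Information Gain = 0.9963 - 0.7033 = 0.2930 bits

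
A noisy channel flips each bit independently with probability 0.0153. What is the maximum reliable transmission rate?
0.8858 bits

For a binary symmetric channel (BSC) with error probability p:
Capacity C = 1 - H(p) bits per symbol

where H(p) = -p log₂(p) - (1-p) log₂(1-p) is the binary entropy function.

H(0.0153) = 0.1142 bits
C = 1 - 0.1142 = 0.8858 bits per symbol

This means we can reliably transmit up to 0.8858 bits of information per channel use.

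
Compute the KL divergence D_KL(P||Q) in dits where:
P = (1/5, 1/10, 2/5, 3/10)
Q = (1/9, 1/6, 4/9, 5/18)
0.0206 dits

KL divergence: D_KL(P||Q) = Σ p(x) log(p(x)/q(x))

Computing term by term:
  x=0: 1/5 × log_10[(1/5)/(1/9)] = 1/5 × 0.2553 = 0.0511
  x=1: 1/10 × log_10[(1/10)/(1/6)] = 1/10 × -0.2218 = -0.0222
  x=2: 2/5 × log_10[(2/5)/(4/9)] = 2/5 × -0.0458 = -0.0183
  x=3: 3/10 × log_10[(3/10)/(5/18)] = 3/10 × 0.0334 = 0.0100

D_KL(P||Q) = 0.0206 dits

Note: KL divergence is always non-negative and equals 0 iff P = Q.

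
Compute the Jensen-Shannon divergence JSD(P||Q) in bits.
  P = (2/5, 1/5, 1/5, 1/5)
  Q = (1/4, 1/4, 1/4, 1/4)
0.0186 bits

Jensen-Shannon divergence is:
JSD(P||Q) = 0.5 × D_KL(P||M) + 0.5 × D_KL(Q||M)
where M = 0.5 × (P + Q) is the mixture distribution.

M = 0.5 × (2/5, 1/5, 1/5, 1/5) + 0.5 × (1/4, 1/4, 1/4, 1/4) = (13/40, 9/40, 9/40, 9/40)

D_KL(P||M) = 0.0179 bits
D_KL(Q||M) = 0.0194 bits

JSD(P||Q) = 0.5 × 0.0179 + 0.5 × 0.0194 = 0.0186 bits

Unlike KL divergence, JSD is symmetric and bounded: 0 ≤ JSD ≤ log(2).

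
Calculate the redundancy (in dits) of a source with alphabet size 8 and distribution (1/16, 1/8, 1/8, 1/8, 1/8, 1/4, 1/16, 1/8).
0.0376 dits

Redundancy measures how far a source is from maximum entropy:
R = H_max - H(X)

Maximum entropy for 8 symbols: H_max = log_10(8) = 0.9031 dits
Actual entropy: H(X) = 0.8655 dits
Redundancy: R = 0.9031 - 0.8655 = 0.0376 dits

This redundancy represents potential for compression: the source could be compressed by 0.0376 dits per symbol.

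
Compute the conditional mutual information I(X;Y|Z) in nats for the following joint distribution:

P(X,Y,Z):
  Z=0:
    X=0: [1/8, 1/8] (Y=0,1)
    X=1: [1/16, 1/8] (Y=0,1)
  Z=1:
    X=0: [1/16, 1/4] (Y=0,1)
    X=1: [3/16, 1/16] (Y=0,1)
0.0956 nats

Conditional mutual information: I(X;Y|Z) = H(X|Z) + H(Y|Z) - H(X,Y|Z)

H(Z) = 0.6853
H(X,Z) = 1.3705 → H(X|Z) = 0.6852
H(Y,Z) = 1.3705 → H(Y|Z) = 0.6852
H(X,Y,Z) = 1.9601 → H(X,Y|Z) = 1.2748

I(X;Y|Z) = 0.6852 + 0.6852 - 1.2748 = 0.0956 nats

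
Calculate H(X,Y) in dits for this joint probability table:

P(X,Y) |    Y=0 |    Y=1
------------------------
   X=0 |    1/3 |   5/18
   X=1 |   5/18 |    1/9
0.5741 dits

Joint entropy is H(X,Y) = -Σ_{x,y} p(x,y) log p(x,y).

Summing over all non-zero entries:
H(X,Y) = -[1/3·log_10(1/3) + 5/18·log_10(5/18) + 5/18·log_10(5/18) + 1/9·log_10(1/9)]
H(X,Y) = 0.5741 dits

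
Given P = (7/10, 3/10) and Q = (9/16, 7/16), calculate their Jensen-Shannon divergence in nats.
0.0102 nats

Jensen-Shannon divergence is:
JSD(P||Q) = 0.5 × D_KL(P||M) + 0.5 × D_KL(Q||M)
where M = 0.5 × (P + Q) is the mixture distribution.

M = 0.5 × (7/10, 3/10) + 0.5 × (9/16, 7/16) = (0.63125, 0.36875)

D_KL(P||M) = 0.0105 nats
D_KL(Q||M) = 0.0099 nats

JSD(P||Q) = 0.5 × 0.0105 + 0.5 × 0.0099 = 0.0102 nats

Unlike KL divergence, JSD is symmetric and bounded: 0 ≤ JSD ≤ log(2).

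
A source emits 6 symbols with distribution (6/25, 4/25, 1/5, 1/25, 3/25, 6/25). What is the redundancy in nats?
0.1085 nats

Redundancy measures how far a source is from maximum entropy:
R = H_max - H(X)

Maximum entropy for 6 symbols: H_max = log_e(6) = 1.7918 nats
Actual entropy: H(X) = 1.6833 nats
Redundancy: R = 1.7918 - 1.6833 = 0.1085 nats

This redundancy represents potential for compression: the source could be compressed by 0.1085 nats per symbol.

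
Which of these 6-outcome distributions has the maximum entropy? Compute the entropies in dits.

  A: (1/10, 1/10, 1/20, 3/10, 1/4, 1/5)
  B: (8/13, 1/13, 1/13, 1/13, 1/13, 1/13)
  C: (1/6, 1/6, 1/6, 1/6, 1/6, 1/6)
C

For a discrete distribution over n outcomes, entropy is maximized by the uniform distribution.

Computing entropies:
H(A) = 0.7122 dits
H(B) = 0.5582 dits
H(C) = 0.7782 dits

The uniform distribution (where all probabilities equal 1/6) achieves the maximum entropy of log_10(6) = 0.7782 dits.

Distribution C has the highest entropy.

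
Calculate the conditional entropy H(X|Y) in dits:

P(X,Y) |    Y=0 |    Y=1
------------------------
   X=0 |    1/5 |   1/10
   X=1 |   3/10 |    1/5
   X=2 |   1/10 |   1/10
0.4442 dits

Using the chain rule: H(X|Y) = H(X,Y) - H(Y)

First, compute H(X,Y) = 0.7365 dits

Marginal P(Y) = (3/5, 2/5)
H(Y) = 0.2923 dits

H(X|Y) = H(X,Y) - H(Y) = 0.7365 - 0.2923 = 0.4442 dits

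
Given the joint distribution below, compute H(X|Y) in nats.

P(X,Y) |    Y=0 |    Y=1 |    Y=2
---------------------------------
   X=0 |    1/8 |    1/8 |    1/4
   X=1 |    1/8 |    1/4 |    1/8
0.6507 nats

Using the chain rule: H(X|Y) = H(X,Y) - H(Y)

First, compute H(X,Y) = 1.7329 nats

Marginal P(Y) = (1/4, 3/8, 3/8)
H(Y) = 1.0822 nats

H(X|Y) = H(X,Y) - H(Y) = 1.7329 - 1.0822 = 0.6507 nats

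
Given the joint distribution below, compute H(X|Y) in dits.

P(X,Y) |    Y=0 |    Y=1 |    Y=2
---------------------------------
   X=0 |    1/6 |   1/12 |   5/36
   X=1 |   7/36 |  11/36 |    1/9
0.2706 dits

Using the chain rule: H(X|Y) = H(X,Y) - H(Y)

First, compute H(X,Y) = 0.7403 dits

Marginal P(Y) = (13/36, 7/18, 1/4)
H(Y) = 0.4698 dits

H(X|Y) = H(X,Y) - H(Y) = 0.7403 - 0.4698 = 0.2706 dits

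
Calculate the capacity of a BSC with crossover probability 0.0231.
0.8415 bits

For a binary symmetric channel (BSC) with error probability p:
Capacity C = 1 - H(p) bits per symbol

where H(p) = -p log₂(p) - (1-p) log₂(1-p) is the binary entropy function.

H(0.0231) = 0.1585 bits
C = 1 - 0.1585 = 0.8415 bits per symbol

This means we can reliably transmit up to 0.8415 bits of information per channel use.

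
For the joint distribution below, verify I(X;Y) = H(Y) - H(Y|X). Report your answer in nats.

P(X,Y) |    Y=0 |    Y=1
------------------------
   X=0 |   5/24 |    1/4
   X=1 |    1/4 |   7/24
I(X;Y) = 0.0000 nats

Mutual information has multiple equivalent forms:
- I(X;Y) = H(X) - H(X|Y)
- I(X;Y) = H(Y) - H(Y|X)
- I(X;Y) = H(X) + H(Y) - H(X,Y)

Computing all quantities:
H(X) = 0.6897, H(Y) = 0.6897, H(X,Y) = 1.3793
H(X|Y) = 0.6896, H(Y|X) = 0.6896

Verification:
H(X) - H(X|Y) = 0.6897 - 0.6896 = 0.0000
H(Y) - H(Y|X) = 0.6897 - 0.6896 = 0.0000
H(X) + H(Y) - H(X,Y) = 0.6897 + 0.6897 - 1.3793 = 0.0000

All forms give I(X;Y) = 0.0000 nats. ✓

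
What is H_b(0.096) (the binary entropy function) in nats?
0.3162 nats

The binary entropy function is:
H(p) = -p log(p) - (1-p) log(1-p)

H(0.096) = -0.096 × log_e(0.096) - 0.904 × log_e(0.904)
H(0.096) = 0.3162 nats

Note: Binary entropy is maximized at p=0.5 (H=1 bit) and minimized at p=0 or p=1 (H=0).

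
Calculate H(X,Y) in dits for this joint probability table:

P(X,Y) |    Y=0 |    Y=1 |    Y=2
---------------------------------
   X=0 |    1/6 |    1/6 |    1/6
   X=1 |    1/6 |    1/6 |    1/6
0.7782 dits

Joint entropy is H(X,Y) = -Σ_{x,y} p(x,y) log p(x,y).

Summing over all non-zero entries:
H(X,Y) = -[1/6·log_10(1/6) + 1/6·log_10(1/6) + 1/6·log_10(1/6) + 1/6·log_10(1/6) + 1/6·log_10(1/6) + 1/6·log_10(1/6)]
H(X,Y) = 0.7782 dits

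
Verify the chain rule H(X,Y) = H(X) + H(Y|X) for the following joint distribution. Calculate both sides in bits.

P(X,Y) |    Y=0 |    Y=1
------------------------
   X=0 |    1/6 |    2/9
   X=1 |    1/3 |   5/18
H(X,Y) = 1.9547, H(X) = 0.9641, H(Y|X) = 0.9906 (all in bits)

Chain rule: H(X,Y) = H(X) + H(Y|X)

Left side — joint entropy directly:
H(X,Y) = -Σ p(x,y) log p(x,y) = 1.9547 bits

Right side — compute H(Y|X) from the conditional distributions:
P(X) = (7/18, 11/18), so H(X) = 0.9641 bits
H(Y|X) = Σ_x P(X=x) · H(Y|X=x):
  P(Y|X=0) = (3/7, 4/7), H(Y|X=0) = 0.9852, weight P(X=0) = 7/18
  P(Y|X=1) = (6/11, 5/11), H(Y|X=1) = 0.9940, weight P(X=1) = 11/18
H(Y|X) = 0.9906 bits

H(X) + H(Y|X) = 0.9641 + 0.9906 = 1.9547 bits

Both sides equal 1.9547 bits. ✓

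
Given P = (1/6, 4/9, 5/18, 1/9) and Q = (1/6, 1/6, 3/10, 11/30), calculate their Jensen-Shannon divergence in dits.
0.0300 dits

Jensen-Shannon divergence is:
JSD(P||Q) = 0.5 × D_KL(P||M) + 0.5 × D_KL(Q||M)
where M = 0.5 × (P + Q) is the mixture distribution.

M = 0.5 × (1/6, 4/9, 5/18, 1/9) + 0.5 × (1/6, 1/6, 3/10, 11/30) = (1/6, 11/36, 0.288889, 0.238889)

D_KL(P||M) = 0.0307 dits
D_KL(Q||M) = 0.0293 dits

JSD(P||Q) = 0.5 × 0.0307 + 0.5 × 0.0293 = 0.0300 dits

Unlike KL divergence, JSD is symmetric and bounded: 0 ≤ JSD ≤ log(2).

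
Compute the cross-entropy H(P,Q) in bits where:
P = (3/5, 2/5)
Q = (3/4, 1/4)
1.0490 bits

Cross-entropy: H(P,Q) = -Σ p(x) log q(x)

Alternatively: H(P,Q) = H(P) + D_KL(P||Q)
H(P) = 0.9710 bits
D_KL(P||Q) = 0.0781 bits

H(P,Q) = 0.9710 + 0.0781 = 1.0490 bits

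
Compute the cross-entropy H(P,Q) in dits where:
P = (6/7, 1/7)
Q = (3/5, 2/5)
0.2470 dits

Cross-entropy: H(P,Q) = -Σ p(x) log q(x)

Alternatively: H(P,Q) = H(P) + D_KL(P||Q)
H(P) = 0.1781 dits
D_KL(P||Q) = 0.0689 dits

H(P,Q) = 0.1781 + 0.0689 = 0.2470 dits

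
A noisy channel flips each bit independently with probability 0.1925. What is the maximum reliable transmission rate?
0.2933 bits

For a binary symmetric channel (BSC) with error probability p:
Capacity C = 1 - H(p) bits per symbol

where H(p) = -p log₂(p) - (1-p) log₂(1-p) is the binary entropy function.

H(0.1925) = 0.7067 bits
C = 1 - 0.7067 = 0.2933 bits per symbol

This means we can reliably transmit up to 0.2933 bits of information per channel use.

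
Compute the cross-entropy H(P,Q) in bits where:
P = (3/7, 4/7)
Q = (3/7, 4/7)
0.9852 bits

Cross-entropy: H(P,Q) = -Σ p(x) log q(x)

Alternatively: H(P,Q) = H(P) + D_KL(P||Q)
H(P) = 0.9852 bits
D_KL(P||Q) = 0.0000 bits

H(P,Q) = 0.9852 + 0.0000 = 0.9852 bits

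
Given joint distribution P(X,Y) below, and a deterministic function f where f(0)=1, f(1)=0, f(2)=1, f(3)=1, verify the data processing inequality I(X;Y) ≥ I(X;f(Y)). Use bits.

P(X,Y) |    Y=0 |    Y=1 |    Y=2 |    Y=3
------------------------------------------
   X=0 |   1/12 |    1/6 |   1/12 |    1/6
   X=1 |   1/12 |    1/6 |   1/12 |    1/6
I(X;Y) = 0.0000, I(X;f(Y)) = 0.0000, inequality holds: 0.0000 ≥ 0.0000

Data Processing Inequality: For any Markov chain X → Y → Z, we have I(X;Y) ≥ I(X;Z).

Here Z = f(Y) is a deterministic function of Y, forming X → Y → Z.

Original I(X;Y) = 0.0000 bits

After applying f:
P(X,Z) where Z=f(Y):
- P(X,Z=0) = P(X,Y=1)
- P(X,Z=1) = P(X,Y=0) + P(X,Y=2) + P(X,Y=3)

I(X;Z) = I(X;f(Y)) = 0.0000 bits

Verification: 0.0000 ≥ 0.0000 ✓

Information cannot be created by processing; the function f can only lose information about X.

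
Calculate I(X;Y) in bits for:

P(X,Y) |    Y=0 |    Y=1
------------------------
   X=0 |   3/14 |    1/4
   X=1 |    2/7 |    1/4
0.0037 bits

Mutual information: I(X;Y) = H(X) + H(Y) - H(X,Y)

Marginals:
P(X) = (13/28, 15/28), H(X) = 0.9963 bits
P(Y) = (1/2, 1/2), H(Y) = 1.0000 bits

Joint entropy: H(X,Y) = 1.9926 bits

I(X;Y) = 0.9963 + 1.0000 - 1.9926 = 0.0037 bits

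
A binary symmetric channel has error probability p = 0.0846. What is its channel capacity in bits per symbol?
0.5818 bits

For a binary symmetric channel (BSC) with error probability p:
Capacity C = 1 - H(p) bits per symbol

where H(p) = -p log₂(p) - (1-p) log₂(1-p) is the binary entropy function.

H(0.0846) = 0.4182 bits
C = 1 - 0.4182 = 0.5818 bits per symbol

This means we can reliably transmit up to 0.5818 bits of information per channel use.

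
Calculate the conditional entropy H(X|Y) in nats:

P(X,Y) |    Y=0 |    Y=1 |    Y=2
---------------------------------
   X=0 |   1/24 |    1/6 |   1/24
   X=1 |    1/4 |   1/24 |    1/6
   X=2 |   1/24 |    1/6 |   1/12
0.8858 nats

Using the chain rule: H(X|Y) = H(X,Y) - H(Y)

First, compute H(X,Y) = 1.9792 nats

Marginal P(Y) = (1/3, 3/8, 7/24)
H(Y) = 1.0934 nats

H(X|Y) = H(X,Y) - H(Y) = 1.9792 - 1.0934 = 0.8858 nats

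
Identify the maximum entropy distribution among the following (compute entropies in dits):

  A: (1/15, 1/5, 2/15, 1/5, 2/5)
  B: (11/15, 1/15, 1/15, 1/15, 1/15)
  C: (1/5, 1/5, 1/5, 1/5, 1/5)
C

For a discrete distribution over n outcomes, entropy is maximized by the uniform distribution.

Computing entropies:
H(A) = 0.6338 dits
H(B) = 0.4124 dits
H(C) = 0.6990 dits

The uniform distribution (where all probabilities equal 1/5) achieves the maximum entropy of log_10(5) = 0.6990 dits.

Distribution C has the highest entropy.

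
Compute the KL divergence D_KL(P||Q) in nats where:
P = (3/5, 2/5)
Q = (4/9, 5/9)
0.0487 nats

KL divergence: D_KL(P||Q) = Σ p(x) log(p(x)/q(x))

Computing term by term:
  x=0: 3/5 × log_e[(3/5)/(4/9)] = 3/5 × 0.3001 = 0.1801
  x=1: 2/5 × log_e[(2/5)/(5/9)] = 2/5 × -0.3285 = -0.1314

D_KL(P||Q) = 0.0487 nats

Note: KL divergence is always non-negative and equals 0 iff P = Q.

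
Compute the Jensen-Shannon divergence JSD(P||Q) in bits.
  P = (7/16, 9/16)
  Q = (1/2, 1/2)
0.0028 bits

Jensen-Shannon divergence is:
JSD(P||Q) = 0.5 × D_KL(P||M) + 0.5 × D_KL(Q||M)
where M = 0.5 × (P + Q) is the mixture distribution.

M = 0.5 × (7/16, 9/16) + 0.5 × (1/2, 1/2) = (15/32, 17/32)

D_KL(P||M) = 0.0028 bits
D_KL(Q||M) = 0.0028 bits

JSD(P||Q) = 0.5 × 0.0028 + 0.5 × 0.0028 = 0.0028 bits

Unlike KL divergence, JSD is symmetric and bounded: 0 ≤ JSD ≤ log(2).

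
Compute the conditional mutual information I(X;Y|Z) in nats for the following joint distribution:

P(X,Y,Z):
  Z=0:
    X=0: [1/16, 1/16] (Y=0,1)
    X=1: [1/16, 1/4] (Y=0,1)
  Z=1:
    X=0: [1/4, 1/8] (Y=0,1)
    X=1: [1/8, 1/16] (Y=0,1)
0.0187 nats

Conditional mutual information: I(X;Y|Z) = H(X|Z) + H(Y|Z) - H(X,Y|Z)

H(Z) = 0.6853
H(X,Z) = 1.3051 → H(X|Z) = 0.6198
H(Y,Z) = 1.3051 → H(Y|Z) = 0.6198
H(X,Y,Z) = 1.9062 → H(X,Y|Z) = 1.2208

I(X;Y|Z) = 0.6198 + 0.6198 - 1.2208 = 0.0187 nats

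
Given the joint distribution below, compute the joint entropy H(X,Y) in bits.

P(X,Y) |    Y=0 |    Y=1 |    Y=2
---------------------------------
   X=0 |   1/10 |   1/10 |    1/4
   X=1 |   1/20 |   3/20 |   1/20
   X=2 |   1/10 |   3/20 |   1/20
2.9660 bits

Joint entropy is H(X,Y) = -Σ_{x,y} p(x,y) log p(x,y).

Summing over all non-zero entries:
H(X,Y) = -[1/10·log_2(1/10) + 1/10·log_2(1/10) + 1/4·log_2(1/4) + 1/20·log_2(1/20) + 3/20·log_2(3/20) + 1/20·log_2(1/20) + 1/10·log_2(1/10) + 3/20·log_2(3/20) + 1/20·log_2(1/20)]
H(X,Y) = 2.9660 bits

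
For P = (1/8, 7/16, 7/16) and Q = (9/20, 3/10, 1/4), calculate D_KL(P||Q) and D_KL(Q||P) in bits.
D_KL(P||Q) = 0.3604, D_KL(Q||P) = 0.4665

KL divergence is not symmetric: D_KL(P||Q) ≠ D_KL(Q||P) in general.

D_KL(P||Q) = 0.3604 bits
D_KL(Q||P) = 0.4665 bits

No, they are not equal!

This asymmetry is why KL divergence is not a true distance metric.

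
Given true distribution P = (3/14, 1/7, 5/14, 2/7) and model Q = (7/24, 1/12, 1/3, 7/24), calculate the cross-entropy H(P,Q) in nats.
1.3634 nats

Cross-entropy: H(P,Q) = -Σ p(x) log q(x)

Alternatively: H(P,Q) = H(P) + D_KL(P||Q)
H(P) = 1.3337 nats
D_KL(P||Q) = 0.0297 nats

H(P,Q) = 1.3337 + 0.0297 = 1.3634 nats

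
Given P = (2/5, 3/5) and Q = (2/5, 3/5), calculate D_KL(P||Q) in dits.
0.0000 dits

KL divergence: D_KL(P||Q) = Σ p(x) log(p(x)/q(x))

Computing term by term:
  x=0: 2/5 × log_10[(2/5)/(2/5)] = 2/5 × 0.0000 = 0.0000
  x=1: 3/5 × log_10[(3/5)/(3/5)] = 3/5 × 0.0000 = 0.0000

D_KL(P||Q) = 0.0000 dits

Note: KL divergence is always non-negative and equals 0 iff P = Q.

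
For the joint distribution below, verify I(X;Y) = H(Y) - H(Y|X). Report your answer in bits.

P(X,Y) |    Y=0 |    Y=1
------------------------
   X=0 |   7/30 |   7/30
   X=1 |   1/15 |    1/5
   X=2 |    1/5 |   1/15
I(X;Y) = 0.1007 bits

Mutual information has multiple equivalent forms:
- I(X;Y) = H(X) - H(X|Y)
- I(X;Y) = H(Y) - H(Y|X)
- I(X;Y) = H(X) + H(Y) - H(X,Y)

Computing all quantities:
H(X) = 1.5301, H(Y) = 1.0000, H(X,Y) = 2.4295
H(X|Y) = 1.4295, H(Y|X) = 0.8993

Verification:
H(X) - H(X|Y) = 1.5301 - 1.4295 = 0.1007
H(Y) - H(Y|X) = 1.0000 - 0.8993 = 0.1007
H(X) + H(Y) - H(X,Y) = 1.5301 + 1.0000 - 2.4295 = 0.1007

All forms give I(X;Y) = 0.1007 bits. ✓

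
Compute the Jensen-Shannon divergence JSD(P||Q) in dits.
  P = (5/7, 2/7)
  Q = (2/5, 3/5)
0.0221 dits

Jensen-Shannon divergence is:
JSD(P||Q) = 0.5 × D_KL(P||M) + 0.5 × D_KL(Q||M)
where M = 0.5 × (P + Q) is the mixture distribution.

M = 0.5 × (5/7, 2/7) + 0.5 × (2/5, 3/5) = (0.557143, 0.442857)

D_KL(P||M) = 0.0227 dits
D_KL(Q||M) = 0.0216 dits

JSD(P||Q) = 0.5 × 0.0227 + 0.5 × 0.0216 = 0.0221 dits

Unlike KL divergence, JSD is symmetric and bounded: 0 ≤ JSD ≤ log(2).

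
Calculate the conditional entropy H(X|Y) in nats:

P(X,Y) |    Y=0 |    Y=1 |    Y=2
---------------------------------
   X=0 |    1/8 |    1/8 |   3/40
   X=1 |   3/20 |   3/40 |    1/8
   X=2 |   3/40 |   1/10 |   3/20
1.0659 nats

Using the chain rule: H(X|Y) = H(X,Y) - H(Y)

First, compute H(X,Y) = 2.1620 nats

Marginal P(Y) = (7/20, 3/10, 7/20)
H(Y) = 1.0961 nats

H(X|Y) = H(X,Y) - H(Y) = 2.1620 - 1.0961 = 1.0659 nats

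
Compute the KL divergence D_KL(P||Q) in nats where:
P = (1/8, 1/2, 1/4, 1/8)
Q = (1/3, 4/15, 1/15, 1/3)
0.3995 nats

KL divergence: D_KL(P||Q) = Σ p(x) log(p(x)/q(x))

Computing term by term:
  x=0: 1/8 × log_e[(1/8)/(1/3)] = 1/8 × -0.9808 = -0.1226
  x=1: 1/2 × log_e[(1/2)/(4/15)] = 1/2 × 0.6286 = 0.3143
  x=2: 1/4 × log_e[(1/4)/(1/15)] = 1/4 × 1.3218 = 0.3304
  x=3: 1/8 × log_e[(1/8)/(1/3)] = 1/8 × -0.9808 = -0.1226

D_KL(P||Q) = 0.3995 nats

Note: KL divergence is always non-negative and equals 0 iff P = Q.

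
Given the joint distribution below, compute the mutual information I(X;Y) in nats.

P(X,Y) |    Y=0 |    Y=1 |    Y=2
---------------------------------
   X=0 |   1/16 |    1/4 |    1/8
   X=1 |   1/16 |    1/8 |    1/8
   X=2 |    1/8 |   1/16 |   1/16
0.0640 nats

Mutual information: I(X;Y) = H(X) + H(Y) - H(X,Y)

Marginals:
P(X) = (7/16, 5/16, 1/4), H(X) = 1.0717 nats
P(Y) = (1/4, 7/16, 5/16), H(Y) = 1.0717 nats

Joint entropy: H(X,Y) = 2.0794 nats

I(X;Y) = 1.0717 + 1.0717 - 2.0794 = 0.0640 nats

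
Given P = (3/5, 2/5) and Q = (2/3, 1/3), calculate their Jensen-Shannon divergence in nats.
0.0024 nats

Jensen-Shannon divergence is:
JSD(P||Q) = 0.5 × D_KL(P||M) + 0.5 × D_KL(Q||M)
where M = 0.5 × (P + Q) is the mixture distribution.

M = 0.5 × (3/5, 2/5) + 0.5 × (2/3, 1/3) = (19/30, 11/30)

D_KL(P||M) = 0.0024 nats
D_KL(Q||M) = 0.0024 nats

JSD(P||Q) = 0.5 × 0.0024 + 0.5 × 0.0024 = 0.0024 nats

Unlike KL divergence, JSD is symmetric and bounded: 0 ≤ JSD ≤ log(2).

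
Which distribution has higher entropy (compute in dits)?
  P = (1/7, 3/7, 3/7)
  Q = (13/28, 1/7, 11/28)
P

Computing entropies in dits:
H(P) = 0.4361
H(Q) = 0.4348

Distribution P has higher entropy.

Intuition: The distribution closer to uniform (more spread out) has higher entropy.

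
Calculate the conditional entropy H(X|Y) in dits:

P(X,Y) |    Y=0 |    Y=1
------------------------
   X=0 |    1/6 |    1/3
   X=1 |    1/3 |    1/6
0.2764 dits

Using the chain rule: H(X|Y) = H(X,Y) - H(Y)

First, compute H(X,Y) = 0.5775 dits

Marginal P(Y) = (1/2, 1/2)
H(Y) = 0.3010 dits

H(X|Y) = H(X,Y) - H(Y) = 0.5775 - 0.3010 = 0.2764 dits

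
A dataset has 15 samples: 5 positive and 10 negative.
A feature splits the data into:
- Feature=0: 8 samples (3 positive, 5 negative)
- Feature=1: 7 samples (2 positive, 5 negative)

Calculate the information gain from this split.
0.0065 bits

Information Gain = H(Y) - H(Y|Feature)

Before split:
P(positive) = 5/15 = 0.3333
H(Y) = 0.9183 bits

After split:
Feature=0: H = 0.9544 bits (weight = 8/15)
Feature=1: H = 0.8631 bits (weight = 7/15)
H(Y|Feature) = (8/15)×0.9544 + (7/15)×0.8631 = 0.9118 bits

Information Gain = 0.9183 - 0.9118 = 0.0065 bits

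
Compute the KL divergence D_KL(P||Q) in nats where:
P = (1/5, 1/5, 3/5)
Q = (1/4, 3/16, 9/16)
0.0070 nats

KL divergence: D_KL(P||Q) = Σ p(x) log(p(x)/q(x))

Computing term by term:
  x=0: 1/5 × log_e[(1/5)/(1/4)] = 1/5 × -0.2231 = -0.0446
  x=1: 1/5 × log_e[(1/5)/(3/16)] = 1/5 × 0.0645 = 0.0129
  x=2: 3/5 × log_e[(3/5)/(9/16)] = 3/5 × 0.0645 = 0.0387

D_KL(P||Q) = 0.0070 nats

Note: KL divergence is always non-negative and equals 0 iff P = Q.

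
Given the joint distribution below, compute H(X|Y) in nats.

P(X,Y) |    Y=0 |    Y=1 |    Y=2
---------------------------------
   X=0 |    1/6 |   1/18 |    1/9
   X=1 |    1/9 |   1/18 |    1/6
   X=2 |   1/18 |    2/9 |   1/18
0.9635 nats

Using the chain rule: H(X|Y) = H(X,Y) - H(Y)

First, compute H(X,Y) = 2.0621 nats

Marginal P(Y) = (1/3, 1/3, 1/3)
H(Y) = 1.0986 nats

H(X|Y) = H(X,Y) - H(Y) = 2.0621 - 1.0986 = 0.9635 nats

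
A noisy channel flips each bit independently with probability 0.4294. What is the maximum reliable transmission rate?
0.0144 bits

For a binary symmetric channel (BSC) with error probability p:
Capacity C = 1 - H(p) bits per symbol

where H(p) = -p log₂(p) - (1-p) log₂(1-p) is the binary entropy function.

H(0.4294) = 0.9856 bits
C = 1 - 0.9856 = 0.0144 bits per symbol

This means we can reliably transmit up to 0.0144 bits of information per channel use.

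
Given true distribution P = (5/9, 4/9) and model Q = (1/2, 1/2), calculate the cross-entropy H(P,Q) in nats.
0.6931 nats

Cross-entropy: H(P,Q) = -Σ p(x) log q(x)

Alternatively: H(P,Q) = H(P) + D_KL(P||Q)
H(P) = 0.6870 nats
D_KL(P||Q) = 0.0062 nats

H(P,Q) = 0.6870 + 0.0062 = 0.6931 nats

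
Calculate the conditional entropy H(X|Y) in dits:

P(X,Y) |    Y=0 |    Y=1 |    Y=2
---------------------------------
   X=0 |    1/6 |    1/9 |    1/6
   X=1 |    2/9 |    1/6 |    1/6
0.2969 dits

Using the chain rule: H(X|Y) = H(X,Y) - H(Y)

First, compute H(X,Y) = 0.7700 dits

Marginal P(Y) = (7/18, 5/18, 1/3)
H(Y) = 0.4731 dits

H(X|Y) = H(X,Y) - H(Y) = 0.7700 - 0.4731 = 0.2969 dits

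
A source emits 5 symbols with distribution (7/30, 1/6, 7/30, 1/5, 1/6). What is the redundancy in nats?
0.0112 nats

Redundancy measures how far a source is from maximum entropy:
R = H_max - H(X)

Maximum entropy for 5 symbols: H_max = log_e(5) = 1.6094 nats
Actual entropy: H(X) = 1.5983 nats
Redundancy: R = 1.6094 - 1.5983 = 0.0112 nats

This redundancy represents potential for compression: the source could be compressed by 0.0112 nats per symbol.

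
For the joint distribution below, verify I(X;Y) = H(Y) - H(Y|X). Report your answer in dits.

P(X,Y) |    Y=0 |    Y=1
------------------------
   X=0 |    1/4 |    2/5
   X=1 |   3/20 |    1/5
I(X;Y) = 0.0004 dits

Mutual information has multiple equivalent forms:
- I(X;Y) = H(X) - H(X|Y)
- I(X;Y) = H(Y) - H(Y|X)
- I(X;Y) = H(X) + H(Y) - H(X,Y)

Computing all quantities:
H(X) = 0.2812, H(Y) = 0.2923, H(X,Y) = 0.5731
H(X|Y) = 0.2808, H(Y|X) = 0.2919

Verification:
H(X) - H(X|Y) = 0.2812 - 0.2808 = 0.0004
H(Y) - H(Y|X) = 0.2923 - 0.2919 = 0.0004
H(X) + H(Y) - H(X,Y) = 0.2812 + 0.2923 - 0.5731 = 0.0004

All forms give I(X;Y) = 0.0004 dits. ✓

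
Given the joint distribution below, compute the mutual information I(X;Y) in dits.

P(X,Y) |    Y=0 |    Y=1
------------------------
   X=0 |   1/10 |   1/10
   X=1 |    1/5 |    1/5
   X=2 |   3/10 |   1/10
0.0140 dits

Mutual information: I(X;Y) = H(X) + H(Y) - H(X,Y)

Marginals:
P(X) = (1/5, 2/5, 2/5), H(X) = 0.4581 dits
P(Y) = (3/5, 2/5), H(Y) = 0.2923 dits

Joint entropy: H(X,Y) = 0.7365 dits

I(X;Y) = 0.4581 + 0.2923 - 0.7365 = 0.0140 dits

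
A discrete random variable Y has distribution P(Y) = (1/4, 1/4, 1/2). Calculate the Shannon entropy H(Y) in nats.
1.0397 nats

Shannon entropy is H(X) = -Σ p(x) log p(x).

For P = (1/4, 1/4, 1/2):
H = -1/4 × log_e(1/4) -1/4 × log_e(1/4) -1/2 × log_e(1/2)
H = 1.0397 nats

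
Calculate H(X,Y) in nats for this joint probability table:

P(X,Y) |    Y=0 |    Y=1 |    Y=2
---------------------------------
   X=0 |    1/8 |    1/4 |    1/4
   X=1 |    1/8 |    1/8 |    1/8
1.7329 nats

Joint entropy is H(X,Y) = -Σ_{x,y} p(x,y) log p(x,y).

Summing over all non-zero entries:
H(X,Y) = -[1/8·log_e(1/8) + 1/4·log_e(1/4) + 1/4·log_e(1/4) + 1/8·log_e(1/8) + 1/8·log_e(1/8) + 1/8·log_e(1/8)]
H(X,Y) = 1.7329 nats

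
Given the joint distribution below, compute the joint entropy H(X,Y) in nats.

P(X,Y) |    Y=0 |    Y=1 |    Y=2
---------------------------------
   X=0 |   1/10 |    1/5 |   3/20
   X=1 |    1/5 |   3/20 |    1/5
1.7651 nats

Joint entropy is H(X,Y) = -Σ_{x,y} p(x,y) log p(x,y).

Summing over all non-zero entries:
H(X,Y) = -[1/10·log_e(1/10) + 1/5·log_e(1/5) + 3/20·log_e(3/20) + 1/5·log_e(1/5) + 3/20·log_e(3/20) + 1/5·log_e(1/5)]
H(X,Y) = 1.7651 nats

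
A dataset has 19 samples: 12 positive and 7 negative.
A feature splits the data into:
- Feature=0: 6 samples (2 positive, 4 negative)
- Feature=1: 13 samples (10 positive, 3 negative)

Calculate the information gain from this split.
0.1262 bits

Information Gain = H(Y) - H(Y|Feature)

Before split:
P(positive) = 12/19 = 0.6316
H(Y) = 0.9495 bits

After split:
Feature=0: H = 0.9183 bits (weight = 6/19)
Feature=1: H = 0.7793 bits (weight = 13/19)
H(Y|Feature) = (6/19)×0.9183 + (13/19)×0.7793 = 0.8232 bits

Information Gain = 0.9495 - 0.8232 = 0.1262 bits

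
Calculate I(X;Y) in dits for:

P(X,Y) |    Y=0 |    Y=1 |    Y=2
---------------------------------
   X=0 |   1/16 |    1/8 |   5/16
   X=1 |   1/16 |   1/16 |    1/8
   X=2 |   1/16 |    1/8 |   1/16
0.0234 dits

Mutual information: I(X;Y) = H(X) + H(Y) - H(X,Y)

Marginals:
P(X) = (1/2, 1/4, 1/4), H(X) = 0.4515 dits
P(Y) = (3/16, 5/16, 1/2), H(Y) = 0.4447 dits

Joint entropy: H(X,Y) = 0.8728 dits

I(X;Y) = 0.4515 + 0.4447 - 0.8728 = 0.0234 dits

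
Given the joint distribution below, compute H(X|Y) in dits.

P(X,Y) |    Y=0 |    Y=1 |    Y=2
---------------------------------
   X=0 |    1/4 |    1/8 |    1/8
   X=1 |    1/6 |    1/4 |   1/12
0.2863 dits

Using the chain rule: H(X|Y) = H(X,Y) - H(Y)

First, compute H(X,Y) = 0.7464 dits

Marginal P(Y) = (5/12, 3/8, 5/24)
H(Y) = 0.4601 dits

H(X|Y) = H(X,Y) - H(Y) = 0.7464 - 0.4601 = 0.2863 dits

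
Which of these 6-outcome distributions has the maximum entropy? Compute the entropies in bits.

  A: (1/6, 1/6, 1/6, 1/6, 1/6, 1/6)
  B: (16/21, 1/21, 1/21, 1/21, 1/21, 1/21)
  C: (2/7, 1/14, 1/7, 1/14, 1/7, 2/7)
A

For a discrete distribution over n outcomes, entropy is maximized by the uniform distribution.

Computing entropies:
H(A) = 2.5850 bits
H(B) = 1.3447 bits
H(C) = 2.3788 bits

The uniform distribution (where all probabilities equal 1/6) achieves the maximum entropy of log_2(6) = 2.5850 bits.

Distribution A has the highest entropy.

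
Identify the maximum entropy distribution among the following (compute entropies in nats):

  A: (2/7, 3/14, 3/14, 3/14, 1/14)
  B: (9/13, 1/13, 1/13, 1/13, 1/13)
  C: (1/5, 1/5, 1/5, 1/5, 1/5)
C

For a discrete distribution over n outcomes, entropy is maximized by the uniform distribution.

Computing entropies:
H(A) = 1.5367 nats
H(B) = 1.0438 nats
H(C) = 1.6094 nats

The uniform distribution (where all probabilities equal 1/5) achieves the maximum entropy of log_e(5) = 1.6094 nats.

Distribution C has the highest entropy.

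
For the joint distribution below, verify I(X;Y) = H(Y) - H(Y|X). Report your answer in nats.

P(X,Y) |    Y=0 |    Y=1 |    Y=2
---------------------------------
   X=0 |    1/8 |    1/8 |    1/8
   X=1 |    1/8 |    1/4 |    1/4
I(X;Y) = 0.0109 nats

Mutual information has multiple equivalent forms:
- I(X;Y) = H(X) - H(X|Y)
- I(X;Y) = H(Y) - H(Y|X)
- I(X;Y) = H(X) + H(Y) - H(X,Y)

Computing all quantities:
H(X) = 0.6616, H(Y) = 1.0822, H(X,Y) = 1.7329
H(X|Y) = 0.6507, H(Y|X) = 1.0713

Verification:
H(X) - H(X|Y) = 0.6616 - 0.6507 = 0.0109
H(Y) - H(Y|X) = 1.0822 - 1.0713 = 0.0109
H(X) + H(Y) - H(X,Y) = 0.6616 + 1.0822 - 1.7329 = 0.0109

All forms give I(X;Y) = 0.0109 nats. ✓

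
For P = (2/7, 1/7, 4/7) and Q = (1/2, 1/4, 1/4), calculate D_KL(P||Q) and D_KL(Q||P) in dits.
D_KL(P||Q) = 0.1010, D_KL(Q||P) = 0.0925

KL divergence is not symmetric: D_KL(P||Q) ≠ D_KL(Q||P) in general.

D_KL(P||Q) = 0.1010 dits
D_KL(Q||P) = 0.0925 dits

No, they are not equal!

This asymmetry is why KL divergence is not a true distance metric.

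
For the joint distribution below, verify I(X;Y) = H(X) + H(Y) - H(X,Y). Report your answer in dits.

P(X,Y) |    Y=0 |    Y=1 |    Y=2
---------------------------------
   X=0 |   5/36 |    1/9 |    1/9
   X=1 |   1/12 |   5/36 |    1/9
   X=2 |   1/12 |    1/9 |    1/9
I(X;Y) = 0.0041 dits

Mutual information has multiple equivalent forms:
- I(X;Y) = H(X) - H(X|Y)
- I(X;Y) = H(Y) - H(Y|X)
- I(X;Y) = H(X) + H(Y) - H(X,Y)

Computing all quantities:
H(X) = 0.4761, H(Y) = 0.4761, H(X,Y) = 0.9481
H(X|Y) = 0.4720, H(Y|X) = 0.4720

Verification:
H(X) - H(X|Y) = 0.4761 - 0.4720 = 0.0041
H(Y) - H(Y|X) = 0.4761 - 0.4720 = 0.0041
H(X) + H(Y) - H(X,Y) = 0.4761 + 0.4761 - 0.9481 = 0.0041

All forms give I(X;Y) = 0.0041 dits. ✓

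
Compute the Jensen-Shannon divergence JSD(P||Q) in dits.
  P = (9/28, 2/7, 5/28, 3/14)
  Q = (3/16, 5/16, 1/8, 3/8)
0.0099 dits

Jensen-Shannon divergence is:
JSD(P||Q) = 0.5 × D_KL(P||M) + 0.5 × D_KL(Q||M)
where M = 0.5 × (P + Q) is the mixture distribution.

M = 0.5 × (9/28, 2/7, 5/28, 3/14) + 0.5 × (3/16, 5/16, 1/8, 3/8) = (0.254464, 0.299107, 0.151786, 0.294643)

D_KL(P||M) = 0.0099 dits
D_KL(Q||M) = 0.0098 dits

JSD(P||Q) = 0.5 × 0.0099 + 0.5 × 0.0098 = 0.0099 dits

Unlike KL divergence, JSD is symmetric and bounded: 0 ≤ JSD ≤ log(2).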